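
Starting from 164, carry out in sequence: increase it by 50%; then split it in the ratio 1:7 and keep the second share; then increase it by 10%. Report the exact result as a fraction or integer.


Start with 164.
Step 1: Increase by 50%: 164 * 150/100 = 246
Step 2: Split 1:7, second share = 246 * 7/8 = 861/4
Step 3: Increase by 10%: 861/4 * 110/100 = 9471/40
Final result = 9471/40

9471/40


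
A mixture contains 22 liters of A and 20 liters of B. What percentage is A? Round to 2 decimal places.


Volume of A = 22 L
Volume of B = 20 L
Total volume = 22 + 20 = 42 L
Percentage of A = (22/42) * 100
= 52.38%

52.38


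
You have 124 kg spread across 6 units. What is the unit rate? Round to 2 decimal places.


Total kg = 124
Number of units = 6
Unit rate = 124 / 6
= 20.67 kg per unit

20.67


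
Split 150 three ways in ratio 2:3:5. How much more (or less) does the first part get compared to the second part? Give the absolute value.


Total parts = 2 + 3 + 5 = 10
Value per part = 150 / 10 = 15
Shares: 2*15=30, 3*15=45, 5*15=75
First share = 30, second share = 45
Difference = |30 - 45| = 15

15


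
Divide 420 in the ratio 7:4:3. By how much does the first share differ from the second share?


Total parts = 7 + 4 + 3 = 14
Value per part = 420 / 14 = 30
Shares: 7*30=210, 4*30=120, 3*30=90
First share = 210, second share = 120
Difference = |210 - 120| = 90

90


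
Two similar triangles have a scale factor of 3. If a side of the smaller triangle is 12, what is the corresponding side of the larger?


Similar triangles have proportional sides
Scale factor = 3
Smaller side = 12
Corresponding larger side = 12 * 3
= 36

36


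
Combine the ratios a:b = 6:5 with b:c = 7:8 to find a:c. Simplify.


Given a:b = 6:5 and b:c = 7:8
Make b consistent. Multiply first ratio by 7: a:b = 42:35
Multiply second ratio by 5: b:c = 35:40
Now b = 35 in both, so a:b:c = 42:35:40
Therefore a:c = 42:40
Simplify by GCD: a:c = 21:20

21:20


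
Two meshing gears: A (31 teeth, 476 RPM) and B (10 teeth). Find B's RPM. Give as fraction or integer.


Gear ratio: teeth_A * RPM_A = teeth_B * RPM_B
31 * 476 = 10 * RPM_B
14756 = 10 * RPM_B
RPM_B = 14756 / 10
RPM_B = 7378/5

7378/5


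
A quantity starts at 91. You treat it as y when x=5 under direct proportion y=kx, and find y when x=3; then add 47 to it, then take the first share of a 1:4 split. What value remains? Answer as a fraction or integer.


Start with 91.
Step 1: Direct prop: k = (91)/5; new y = k*3 = 91*3/5 = 273/5
Step 2: Add 47: 273/5+47=508/5; split 1:4 first = 508/5*1/5 = 508/25
Final result = 508/25

508/25


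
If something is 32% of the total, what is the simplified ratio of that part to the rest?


Part = 32%, Remainder = 68%
Ratio = 32:68
GCD(32, 68) = 4
Simplify: 8:17 = 8:17

8:17


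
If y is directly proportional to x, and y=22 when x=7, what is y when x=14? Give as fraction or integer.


Direct proportion: y = kx
Find k: k = 22/7 = 22/7
Compute y at x=14: y = 22/7 * 14
y = 44

44


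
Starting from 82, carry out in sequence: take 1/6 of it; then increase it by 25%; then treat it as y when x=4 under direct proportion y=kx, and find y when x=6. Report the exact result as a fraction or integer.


Start with 82.
Step 1: Take 1/6: 82 * 1/6 = 41/3
Step 2: Increase by 25%: 41/3 * 125/100 = 205/12
Step 3: Direct prop: k = (205/12)/4; new y = k*6 = 205/12*6/4 = 205/8
Final result = 205/8

205/8


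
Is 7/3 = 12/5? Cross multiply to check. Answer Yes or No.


Cross multiply to check 7/3 = 12/5
Left cross product: 7 * 5 = 35
Right cross product: 3 * 12 = 36
35 != 36
Not equal, so proportions differ => No

No


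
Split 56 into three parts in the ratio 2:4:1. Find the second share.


Ratio = 2:4:1
Total parts = 2 + 4 + 1 = 7
Value per part = 56 / 7 = 8
First share = 2 * 8 = 16
Middle share = 4 * 8 = 32
Third share = 1 * 8 = 8

32


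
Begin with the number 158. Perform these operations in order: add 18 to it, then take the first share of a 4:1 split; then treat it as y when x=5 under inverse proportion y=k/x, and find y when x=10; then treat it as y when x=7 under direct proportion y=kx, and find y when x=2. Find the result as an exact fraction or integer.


Start with 158.
Step 1: Add 18: 158+18=176; split 4:1 first = 176*4/5 = 704/5
Step 2: Inverse prop: k = (704/5)*5; new y = k/10 = 704/5*5/10 = 352/5
Step 3: Direct prop: k = (352/5)/7; new y = k*2 = 352/5*2/7 = 704/35
Final result = 704/35

704/35


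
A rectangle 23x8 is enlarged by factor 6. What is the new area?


Original dimensions: 23 x 8
Enlargement factor = 6
New width = 23 * 6 = 138
New height = 8 * 6 = 48
New area = 138 * 48 = 6624

6624


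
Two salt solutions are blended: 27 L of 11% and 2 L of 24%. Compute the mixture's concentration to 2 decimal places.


Solute in mixture 1 = 11% of 27 L = 27*11/100 = 297/100 L
Solute in mixture 2 = 24% of 2 L = 2*24/100 = 12/25 L
Total solute = 297/100 + 12/25 = 69/20 L
Total volume = 27 + 2 = 29 L
Final concentration = 69/20/29 * 100 = 11.90%

11.90


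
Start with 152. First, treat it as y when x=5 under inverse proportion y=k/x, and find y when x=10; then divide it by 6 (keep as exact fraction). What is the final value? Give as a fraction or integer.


Start with 152.
Step 1: Inverse prop: k = (152)*5; new y = k/10 = 152*5/10 = 76
Step 2: Divide by 6: 76 / 6 = 38/3
Final result = 38/3

38/3


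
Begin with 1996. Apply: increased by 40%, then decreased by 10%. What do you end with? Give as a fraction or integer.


Start: 1996
Step 1: increase by 40% => multiply by 140/100
  1996 * 140/100 = 13972/5
Step 2: decrease by 10% => multiply by 90/100
  13972/5 * 90/100 = 62874/25
Final value = 62874/25

62874/25


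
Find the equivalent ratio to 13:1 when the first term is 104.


Original ratio: 13:1
First term target: 104
Scale factor = 104 / 13 = 8
Multiply second term: 1 * 8 = 8
Equivalent ratio = 104:8

104:8


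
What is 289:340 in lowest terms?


Find GCD(289, 340)
GCD = 17
Divide both by 17: 289/17 = 17, 340/17 = 20
Simplified ratio = 17:20

17:20


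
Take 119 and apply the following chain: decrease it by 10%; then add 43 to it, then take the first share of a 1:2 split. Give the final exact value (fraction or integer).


Start with 119.
Step 1: Decrease by 10%: 119 * 90/100 = 1071/10
Step 2: Add 43: 1071/10+43=1501/10; split 1:2 first = 1501/10*1/3 = 1501/30
Final result = 1501/30

1501/30


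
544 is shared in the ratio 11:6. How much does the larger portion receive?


Total parts = 11 + 6 = 17
Value per part = 544 / 17 = 32
First share = 11 * 32 = 352
Second share = 6 * 32 = 192
Larger share = 352

352


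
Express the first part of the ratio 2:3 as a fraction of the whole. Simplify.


Total parts = 2 + 3 = 5
First part fraction = 2/5
Simplify: 2/5 = 2/5

2/5


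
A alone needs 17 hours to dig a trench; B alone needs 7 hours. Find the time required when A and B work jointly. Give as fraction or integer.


Rate of A = 1/17 job per hour
Rate of B = 1/7 job per hour
Combined rate = 1/17 + 1/7
Find common denominator: (7 + 17)/(17*7) = 24/119
Combined rate = 24/119 job per hour
Time together = 1 / (24/119) = 119/24 hours

119/24


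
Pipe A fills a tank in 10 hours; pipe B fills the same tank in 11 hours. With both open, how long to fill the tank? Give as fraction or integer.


Rate of A = 1/10 job per hour
Rate of B = 1/11 job per hour
Combined rate = 1/10 + 1/11
Find common denominator: (11 + 10)/(10*11) = 21/110
Combined rate = 21/110 job per hour
Time together = 1 / (21/110) = 110/21 hours

110/21


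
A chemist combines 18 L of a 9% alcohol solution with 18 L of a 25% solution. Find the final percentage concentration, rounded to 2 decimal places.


Solute in mixture 1 = 9% of 18 L = 18*9/100 = 81/50 L
Solute in mixture 2 = 25% of 18 L = 18*25/100 = 9/2 L
Total solute = 81/50 + 9/2 = 153/25 L
Total volume = 18 + 18 = 36 L
Final concentration = 153/25/36 * 100 = 17.00%

17.00


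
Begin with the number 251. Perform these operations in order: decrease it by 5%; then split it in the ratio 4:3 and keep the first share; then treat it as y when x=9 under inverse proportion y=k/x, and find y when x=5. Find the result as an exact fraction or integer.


Start with 251.
Step 1: Decrease by 5%: 251 * 95/100 = 4769/20
Step 2: Split 4:3, first share = 4769/20 * 4/7 = 4769/35
Step 3: Inverse prop: k = (4769/35)*9; new y = k/5 = 4769/35*9/5 = 42921/175
Final result = 42921/175

42921/175


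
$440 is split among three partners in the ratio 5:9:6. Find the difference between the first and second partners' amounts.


Total parts = 5 + 9 + 6 = 20
Value per part = 440 / 20 = 22
Shares: 5*22=110, 9*22=198, 6*22=132
First share = 110, second share = 198
Difference = |110 - 198| = 88

88


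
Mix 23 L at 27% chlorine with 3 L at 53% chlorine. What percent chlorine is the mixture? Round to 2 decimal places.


Solute in mixture 1 = 27% of 23 L = 23*27/100 = 621/100 L
Solute in mixture 2 = 53% of 3 L = 3*53/100 = 159/100 L
Total solute = 621/100 + 159/100 = 39/5 L
Total volume = 23 + 3 = 26 L
Final concentration = 39/5/26 * 100 = 30.00%

30.00


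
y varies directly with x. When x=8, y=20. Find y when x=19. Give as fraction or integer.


Direct proportion: y = kx
Find k: k = 20/8 = 5/2
Compute y at x=19: y = 5/2 * 19
y = 95/2

95/2


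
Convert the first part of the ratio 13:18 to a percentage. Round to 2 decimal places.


Total parts = 13 + 18 = 31
First part fraction = 13/31
Percentage = (13/31) * 100
= 0.419355 * 100
= 41.94%

41.94


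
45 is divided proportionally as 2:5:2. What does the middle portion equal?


Ratio = 2:5:2
Total parts = 2 + 5 + 2 = 9
Value per part = 45 / 9 = 5
First share = 2 * 5 = 10
Middle share = 5 * 5 = 25
Third share = 2 * 5 = 10

25


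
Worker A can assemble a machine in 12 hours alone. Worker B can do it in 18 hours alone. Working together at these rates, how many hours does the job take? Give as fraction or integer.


Rate of A = 1/12 job per hour
Rate of B = 1/18 job per hour
Combined rate = 1/12 + 1/18
Find common denominator: (18 + 12)/(12*18) = 30/216
Combined rate = 5/36 job per hour
Time together = 1 / (5/36) = 36/5 hours

36/5


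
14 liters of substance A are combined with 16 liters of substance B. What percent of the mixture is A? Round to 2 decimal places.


Volume of A = 14 L
Volume of B = 16 L
Total volume = 14 + 16 = 30 L
Percentage of A = (14/30) * 100
= 46.67%

46.67


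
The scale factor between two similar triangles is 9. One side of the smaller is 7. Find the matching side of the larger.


Similar triangles have proportional sides
Scale factor = 9
Smaller side = 7
Corresponding larger side = 7 * 9
= 63

63


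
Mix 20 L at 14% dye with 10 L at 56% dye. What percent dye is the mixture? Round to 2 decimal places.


Solute in mixture 1 = 14% of 20 L = 20*14/100 = 14/5 L
Solute in mixture 2 = 56% of 10 L = 10*56/100 = 28/5 L
Total solute = 14/5 + 28/5 = 42/5 L
Total volume = 20 + 10 = 30 L
Final concentration = 42/5/30 * 100 = 28.00%

28.00


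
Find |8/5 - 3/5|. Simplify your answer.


Simplify: 8/5 = 8/5 and 3/5 = 3/5
Find common denominator: LCD = 5
Convert: 8/5 and 3/5
Difference = |8 - 3|/5 = 5/5
Simplified = 1

1


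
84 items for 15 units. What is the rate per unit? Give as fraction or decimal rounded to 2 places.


Total items = 84
Number of units = 15
Unit rate = 84 / 15
= 5.60 items per unit

5.60


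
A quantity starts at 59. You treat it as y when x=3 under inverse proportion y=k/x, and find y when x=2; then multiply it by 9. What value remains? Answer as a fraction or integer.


Start with 59.
Step 1: Inverse prop: k = (59)*3; new y = k/2 = 59*3/2 = 177/2
Step 2: Multiply by 9: 177/2 * 9 = 1593/2
Final result = 1593/2

1593/2


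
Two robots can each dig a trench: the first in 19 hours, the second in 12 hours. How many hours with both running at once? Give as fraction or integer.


Rate of A = 1/19 job per hour
Rate of B = 1/12 job per hour
Combined rate = 1/19 + 1/12
Find common denominator: (12 + 19)/(19*12) = 31/228
Combined rate = 31/228 job per hour
Time together = 1 / (31/228) = 228/31 hours

228/31


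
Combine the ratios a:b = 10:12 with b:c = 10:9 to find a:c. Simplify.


Given a:b = 10:12 and b:c = 10:9
Make b consistent. Multiply first ratio by 10: a:b = 100:120
Multiply second ratio by 12: b:c = 120:108
Now b = 120 in both, so a:b:c = 100:120:108
Therefore a:c = 100:108
Simplify by GCD: a:c = 25:27

25:27


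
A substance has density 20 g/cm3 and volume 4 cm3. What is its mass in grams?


Using mass = density * volume
Density = 20 g/cm3
Volume = 4 cm3
Mass = 20 * 4
= 80 g

80


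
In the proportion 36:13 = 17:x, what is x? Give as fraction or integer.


Setting up: 36/13 = 17/x
Cross multiply: 36 * x = 13 * 17
36x = 221
x = 221/36
x = 221/36

221/36


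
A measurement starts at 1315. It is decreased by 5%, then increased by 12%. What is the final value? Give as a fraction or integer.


Start: 1315
Step 1: decrease by 5% => multiply by 95/100
  1315 * 95/100 = 4997/4
Step 2: increase by 12% => multiply by 112/100
  4997/4 * 112/100 = 34979/25
Final value = 34979/25

34979/25


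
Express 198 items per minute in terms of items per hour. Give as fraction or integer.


Converting from per minute to per hour
Rate = 198 items per minute
Multiply by 60: 198 * 60
= 11880 items per hour

11880


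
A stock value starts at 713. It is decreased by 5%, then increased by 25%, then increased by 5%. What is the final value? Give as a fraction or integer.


Start: 713
Step 1: decrease by 5% => multiply by 95/100
  713 * 95/100 = 13547/20
Step 2: increase by 25% => multiply by 125/100
  13547/20 * 125/100 = 13547/16
Step 3: increase by 5% => multiply by 105/100
  13547/16 * 105/100 = 284487/320
Final value = 284487/320

284487/320


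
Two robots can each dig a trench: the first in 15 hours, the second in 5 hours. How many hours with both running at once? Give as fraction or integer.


Rate of A = 1/15 job per hour
Rate of B = 1/5 job per hour
Combined rate = 1/15 + 1/5
Find common denominator: (5 + 15)/(15*5) = 20/75
Combined rate = 4/15 job per hour
Time together = 1 / (4/15) = 15/4 hours

15/4


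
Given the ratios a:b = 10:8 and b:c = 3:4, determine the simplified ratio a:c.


Given a:b = 10:8 and b:c = 3:4
Make b consistent. Multiply first ratio by 3: a:b = 30:24
Multiply second ratio by 8: b:c = 24:32
Now b = 24 in both, so a:b:c = 30:24:32
Therefore a:c = 30:32
Simplify by GCD: a:c = 15:16

15:16


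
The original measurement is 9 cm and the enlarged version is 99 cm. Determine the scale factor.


Original length = 9 cm
Scaled length = 99 cm
Scale factor = 99 / 9
= 11

11


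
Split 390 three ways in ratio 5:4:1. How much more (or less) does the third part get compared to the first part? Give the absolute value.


Total parts = 5 + 4 + 1 = 10
Value per part = 390 / 10 = 39
Shares: 5*39=195, 4*39=156, 1*39=39
Third share = 39, first share = 195
Difference = |39 - 195| = 156

156


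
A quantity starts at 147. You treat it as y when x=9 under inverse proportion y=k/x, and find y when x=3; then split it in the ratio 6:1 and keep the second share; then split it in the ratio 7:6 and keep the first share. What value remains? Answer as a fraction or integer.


Start with 147.
Step 1: Inverse prop: k = (147)*9; new y = k/3 = 147*9/3 = 441
Step 2: Split 6:1, second share = 441 * 1/7 = 63
Step 3: Split 7:6, first share = 63 * 7/13 = 441/13
Final result = 441/13

441/13


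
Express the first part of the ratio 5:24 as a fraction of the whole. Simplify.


Total parts = 5 + 24 = 29
First part fraction = 5/29
Simplify: 5/29 = 5/29

5/29


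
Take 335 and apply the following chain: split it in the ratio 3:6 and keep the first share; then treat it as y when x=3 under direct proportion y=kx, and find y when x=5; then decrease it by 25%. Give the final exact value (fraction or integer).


Start with 335.
Step 1: Split 3:6, first share = 335 * 3/9 = 335/3
Step 2: Direct prop: k = (335/3)/3; new y = k*5 = 335/3*5/3 = 1675/9
Step 3: Decrease by 25%: 1675/9 * 75/100 = 1675/12
Final result = 1675/12

1675/12


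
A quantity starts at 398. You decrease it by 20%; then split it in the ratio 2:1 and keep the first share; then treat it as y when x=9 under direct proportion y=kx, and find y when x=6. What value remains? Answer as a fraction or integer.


Start with 398.
Step 1: Decrease by 20%: 398 * 80/100 = 1592/5
Step 2: Split 2:1, first share = 1592/5 * 2/3 = 3184/15
Step 3: Direct prop: k = (3184/15)/9; new y = k*6 = 3184/15*6/9 = 6368/45
Final result = 6368/45

6368/45


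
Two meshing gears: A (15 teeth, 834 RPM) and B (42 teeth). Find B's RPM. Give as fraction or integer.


Gear ratio: teeth_A * RPM_A = teeth_B * RPM_B
15 * 834 = 42 * RPM_B
12510 = 42 * RPM_B
RPM_B = 12510 / 42
RPM_B = 2085/7

2085/7


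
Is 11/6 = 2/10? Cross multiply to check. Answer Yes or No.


Cross multiply to check 11/6 = 2/10
Left cross product: 11 * 10 = 110
Right cross product: 6 * 2 = 12
110 != 12
Not equal, so proportions differ => No

No


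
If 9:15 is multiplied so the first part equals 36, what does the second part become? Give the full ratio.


Original ratio: 9:15
First term target: 36
Scale factor = 36 / 9 = 4
Multiply second term: 15 * 4 = 60
Equivalent ratio = 36:60

36:60


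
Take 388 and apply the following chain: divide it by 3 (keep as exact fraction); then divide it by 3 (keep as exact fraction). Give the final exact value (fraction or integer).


Start with 388.
Step 1: Divide by 3: 388 / 3 = 388/3
Step 2: Divide by 3: 388/3 / 3 = 388/9
Final result = 388/9

388/9


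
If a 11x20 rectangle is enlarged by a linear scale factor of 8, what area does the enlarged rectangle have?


Original dimensions: 11 x 20
Enlargement factor = 8
New width = 11 * 8 = 88
New height = 20 * 8 = 160
New area = 88 * 160 = 14080

14080


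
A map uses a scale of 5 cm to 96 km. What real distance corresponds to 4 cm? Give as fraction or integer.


Map scale: 5 cm = 96 km
Measured distance on map = 4 cm
Set up proportion: 4 * 96 / 5
= 384 / 5
= 384/5 km

384/5


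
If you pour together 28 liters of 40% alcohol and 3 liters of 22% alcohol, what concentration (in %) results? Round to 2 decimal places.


Solute in mixture 1 = 40% of 28 L = 28*40/100 = 56/5 L
Solute in mixture 2 = 22% of 3 L = 3*22/100 = 33/50 L
Total solute = 56/5 + 33/50 = 593/50 L
Total volume = 28 + 3 = 31 L
Final concentration = 593/50/31 * 100 = 38.26%

38.26


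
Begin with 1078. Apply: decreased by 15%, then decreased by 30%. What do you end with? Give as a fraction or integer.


Start: 1078
Step 1: decrease by 15% => multiply by 85/100
  1078 * 85/100 = 9163/10
Step 2: decrease by 30% => multiply by 70/100
  9163/10 * 70/100 = 64141/100
Final value = 64141/100

64141/100


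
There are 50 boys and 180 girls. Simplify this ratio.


Find GCD(50, 180)
GCD = 10
Divide both by 10: 50/10 = 5, 180/10 = 18
Simplified ratio = 5:18

5:18


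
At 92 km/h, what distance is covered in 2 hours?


Using distance = speed * time
Speed = 92 km/h
Time = 2 hours
Distance = 92 * 2
= 184 km

184


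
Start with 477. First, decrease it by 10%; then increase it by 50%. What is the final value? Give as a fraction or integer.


Start with 477.
Step 1: Decrease by 10%: 477 * 90/100 = 4293/10
Step 2: Increase by 50%: 4293/10 * 150/100 = 12879/20
Final result = 12879/20

12879/20


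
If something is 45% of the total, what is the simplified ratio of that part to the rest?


Part = 45%, Remainder = 55%
Ratio = 45:55
GCD(45, 55) = 5
Simplify: 9:11 = 9:11

9:11


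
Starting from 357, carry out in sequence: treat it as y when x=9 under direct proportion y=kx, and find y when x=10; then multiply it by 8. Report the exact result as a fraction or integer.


Start with 357.
Step 1: Direct prop: k = (357)/9; new y = k*10 = 357*10/9 = 1190/3
Step 2: Multiply by 8: 1190/3 * 8 = 9520/3
Final result = 9520/3

9520/3


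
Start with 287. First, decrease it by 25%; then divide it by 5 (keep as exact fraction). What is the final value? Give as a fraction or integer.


Start with 287.
Step 1: Decrease by 25%: 287 * 75/100 = 861/4
Step 2: Divide by 5: 861/4 / 5 = 861/20
Final result = 861/20

861/20


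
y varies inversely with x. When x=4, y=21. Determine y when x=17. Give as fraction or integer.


Inverse proportion: y = k/x
Find k: k = 4 * 21 = 84
Compute y at x=17: y = 84/17
y = 84/17

84/17


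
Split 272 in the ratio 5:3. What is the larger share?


Total parts = 5 + 3 = 8
Value per part = 272 / 8 = 34
First share = 5 * 34 = 170
Second share = 3 * 34 = 102
Larger share = 170

170


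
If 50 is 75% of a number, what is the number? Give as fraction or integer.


Given: 50 is 75% of the whole
Set up: 50 = 75/100 * whole
whole = 50 * 100 / 75
whole = 5000 / 75
whole = 200/3

200/3


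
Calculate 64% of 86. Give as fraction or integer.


Compute 64% of 86
Convert percentage: 64% = 64/100
Multiply: 86 * 64/100
= 5504/100
= 1376/25

1376/25


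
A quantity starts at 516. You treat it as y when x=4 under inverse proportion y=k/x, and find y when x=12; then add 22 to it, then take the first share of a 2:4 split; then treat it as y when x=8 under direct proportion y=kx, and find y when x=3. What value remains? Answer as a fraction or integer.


Start with 516.
Step 1: Inverse prop: k = (516)*4; new y = k/12 = 516*4/12 = 172
Step 2: Add 22: 172+22=194; split 2:4 first = 194*2/6 = 194/3
Step 3: Direct prop: k = (194/3)/8; new y = k*3 = 194/3*3/8 = 97/4
Final result = 97/4

97/4


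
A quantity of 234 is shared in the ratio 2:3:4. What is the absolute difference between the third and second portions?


Total parts = 2 + 3 + 4 = 9
Value per part = 234 / 9 = 26
Shares: 2*26=52, 3*26=78, 4*26=104
Third share = 104, second share = 78
Difference = |104 - 78| = 26

26


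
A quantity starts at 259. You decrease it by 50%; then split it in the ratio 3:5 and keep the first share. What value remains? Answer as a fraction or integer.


Start with 259.
Step 1: Decrease by 50%: 259 * 50/100 = 259/2
Step 2: Split 3:5, first share = 259/2 * 3/8 = 777/16
Final result = 777/16

777/16


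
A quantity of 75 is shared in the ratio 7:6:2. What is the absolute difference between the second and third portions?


Total parts = 7 + 6 + 2 = 15
Value per part = 75 / 15 = 5
Shares: 7*5=35, 6*5=30, 2*5=10
Second share = 30, third share = 10
Difference = |30 - 10| = 20

20


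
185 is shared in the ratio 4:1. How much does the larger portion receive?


Total parts = 4 + 1 = 5
Value per part = 185 / 5 = 37
First share = 4 * 37 = 148
Second share = 1 * 37 = 37
Larger share = 148

148


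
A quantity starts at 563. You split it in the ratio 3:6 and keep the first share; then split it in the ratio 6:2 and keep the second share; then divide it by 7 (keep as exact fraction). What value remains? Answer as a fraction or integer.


Start with 563.
Step 1: Split 3:6, first share = 563 * 3/9 = 563/3
Step 2: Split 6:2, second share = 563/3 * 2/8 = 563/12
Step 3: Divide by 7: 563/12 / 7 = 563/84
Final result = 563/84

563/84


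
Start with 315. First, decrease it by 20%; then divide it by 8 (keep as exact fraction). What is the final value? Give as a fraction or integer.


Start with 315.
Step 1: Decrease by 20%: 315 * 80/100 = 252
Step 2: Divide by 8: 252 / 8 = 63/2
Final result = 63/2

63/2


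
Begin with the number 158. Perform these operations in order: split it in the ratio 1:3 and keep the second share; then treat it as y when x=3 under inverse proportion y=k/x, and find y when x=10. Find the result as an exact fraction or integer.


Start with 158.
Step 1: Split 1:3, second share = 158 * 3/4 = 237/2
Step 2: Inverse prop: k = (237/2)*3; new y = k/10 = 237/2*3/10 = 711/20
Final result = 711/20

711/20


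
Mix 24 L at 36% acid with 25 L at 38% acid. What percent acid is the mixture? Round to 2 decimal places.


Solute in mixture 1 = 36% of 24 L = 24*36/100 = 216/25 L
Solute in mixture 2 = 38% of 25 L = 25*38/100 = 19/2 L
Total solute = 216/25 + 19/2 = 907/50 L
Total volume = 24 + 25 = 49 L
Final concentration = 907/50/49 * 100 = 37.02%

37.02


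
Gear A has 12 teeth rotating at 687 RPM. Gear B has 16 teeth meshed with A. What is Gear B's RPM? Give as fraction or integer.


Gear ratio: teeth_A * RPM_A = teeth_B * RPM_B
12 * 687 = 16 * RPM_B
8244 = 16 * RPM_B
RPM_B = 8244 / 16
RPM_B = 2061/4

2061/4


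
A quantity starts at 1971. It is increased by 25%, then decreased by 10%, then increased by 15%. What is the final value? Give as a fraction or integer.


Start: 1971
Step 1: increase by 25% => multiply by 125/100
  1971 * 125/100 = 9855/4
Step 2: decrease by 10% => multiply by 90/100
  9855/4 * 90/100 = 17739/8
Step 3: increase by 15% => multiply by 115/100
  17739/8 * 115/100 = 407997/160
Final value = 407997/160

407997/160


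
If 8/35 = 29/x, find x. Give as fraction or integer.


Setting up: 8/35 = 29/x
Cross multiply: 8 * x = 35 * 29
8x = 1015
x = 1015/8
x = 1015/8

1015/8


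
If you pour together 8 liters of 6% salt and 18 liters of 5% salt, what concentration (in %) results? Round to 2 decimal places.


Solute in mixture 1 = 6% of 8 L = 8*6/100 = 12/25 L
Solute in mixture 2 = 5% of 18 L = 18*5/100 = 9/10 L
Total solute = 12/25 + 9/10 = 69/50 L
Total volume = 8 + 18 = 26 L
Final concentration = 69/50/26 * 100 = 5.31%

5.31


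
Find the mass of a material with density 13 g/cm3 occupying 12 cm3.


Using mass = density * volume
Density = 13 g/cm3
Volume = 12 cm3
Mass = 13 * 12
= 156 g

156


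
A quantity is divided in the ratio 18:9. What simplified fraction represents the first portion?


Total parts = 18 + 9 = 27
First part fraction = 18/27
Simplify: 18/27 = 2/3

2/3


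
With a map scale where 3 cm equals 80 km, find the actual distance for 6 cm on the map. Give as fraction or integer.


Map scale: 3 cm = 80 km
Measured distance on map = 6 cm
Set up proportion: 6 * 80 / 3
= 480 / 3
= 160 km

160


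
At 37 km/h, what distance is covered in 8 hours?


Using distance = speed * time
Speed = 37 km/h
Time = 8 hours
Distance = 37 * 8
= 296 km

296


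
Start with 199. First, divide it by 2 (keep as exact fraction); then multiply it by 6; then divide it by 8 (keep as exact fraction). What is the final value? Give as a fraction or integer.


Start with 199.
Step 1: Divide by 2: 199 / 2 = 199/2
Step 2: Multiply by 6: 199/2 * 6 = 597
Step 3: Divide by 8: 597 / 8 = 597/8
Final result = 597/8

597/8


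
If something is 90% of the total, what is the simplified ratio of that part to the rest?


Part = 90%, Remainder = 10%
Ratio = 90:10
GCD(90, 10) = 10
Simplify: 9:1 = 9:1

9:1


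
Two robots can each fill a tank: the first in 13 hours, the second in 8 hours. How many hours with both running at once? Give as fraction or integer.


Rate of A = 1/13 job per hour
Rate of B = 1/8 job per hour
Combined rate = 1/13 + 1/8
Find common denominator: (8 + 13)/(13*8) = 21/104
Combined rate = 21/104 job per hour
Time together = 1 / (21/104) = 104/21 hours

104/21


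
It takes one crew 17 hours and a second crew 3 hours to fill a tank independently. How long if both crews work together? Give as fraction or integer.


Rate of A = 1/17 job per hour
Rate of B = 1/3 job per hour
Combined rate = 1/17 + 1/3
Find common denominator: (3 + 17)/(17*3) = 20/51
Combined rate = 20/51 job per hour
Time together = 1 / (20/51) = 51/20 hours

51/20


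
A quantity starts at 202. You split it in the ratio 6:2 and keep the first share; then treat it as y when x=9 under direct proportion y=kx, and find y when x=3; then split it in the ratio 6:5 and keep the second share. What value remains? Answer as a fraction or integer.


Start with 202.
Step 1: Split 6:2, first share = 202 * 6/8 = 303/2
Step 2: Direct prop: k = (303/2)/9; new y = k*3 = 303/2*3/9 = 101/2
Step 3: Split 6:5, second share = 101/2 * 5/11 = 505/22
Final result = 505/22

505/22


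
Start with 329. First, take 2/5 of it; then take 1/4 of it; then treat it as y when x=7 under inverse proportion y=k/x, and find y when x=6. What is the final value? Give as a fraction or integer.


Start with 329.
Step 1: Take 2/5: 329 * 2/5 = 658/5
Step 2: Take 1/4: 658/5 * 1/4 = 329/10
Step 3: Inverse prop: k = (329/10)*7; new y = k/6 = 329/10*7/6 = 2303/60
Final result = 2303/60

2303/60


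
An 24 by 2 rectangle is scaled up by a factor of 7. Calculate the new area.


Original dimensions: 24 x 2
Enlargement factor = 7
New width = 24 * 7 = 168
New height = 2 * 7 = 14
New area = 168 * 14 = 2352

2352


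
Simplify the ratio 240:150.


Find GCD(240, 150)
GCD = 30
Divide both by 30: 240/30 = 8, 150/30 = 5
Simplified ratio = 8:5

8:5


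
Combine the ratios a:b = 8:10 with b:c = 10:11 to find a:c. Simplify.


Given a:b = 8:10 and b:c = 10:11
Make b consistent. Multiply first ratio by 10: a:b = 80:100
Multiply second ratio by 10: b:c = 100:110
Now b = 100 in both, so a:b:c = 80:100:110
Therefore a:c = 80:110
Simplify by GCD: a:c = 8:11

8:11


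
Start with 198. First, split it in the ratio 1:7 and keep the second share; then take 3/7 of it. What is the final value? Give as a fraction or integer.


Start with 198.
Step 1: Split 1:7, second share = 198 * 7/8 = 693/4
Step 2: Take 3/7: 693/4 * 3/7 = 297/4
Final result = 297/4

297/4


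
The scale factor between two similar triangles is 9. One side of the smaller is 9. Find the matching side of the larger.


Similar triangles have proportional sides
Scale factor = 9
Smaller side = 9
Corresponding larger side = 9 * 9
= 81

81


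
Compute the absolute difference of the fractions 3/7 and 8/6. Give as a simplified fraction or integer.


Simplify: 3/7 = 3/7 and 8/6 = 4/3
Find common denominator: LCD = 21
Convert: 9/21 and 28/21
Difference = |9 - 28|/21 = 19/21
Simplified = 19/21

19/21


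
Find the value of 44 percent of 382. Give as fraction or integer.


Compute 44% of 382
Convert percentage: 44% = 44/100
Multiply: 382 * 44/100
= 16808/100
= 4202/25

4202/25


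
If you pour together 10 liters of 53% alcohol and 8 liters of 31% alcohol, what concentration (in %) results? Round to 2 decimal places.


Solute in mixture 1 = 53% of 10 L = 10*53/100 = 53/10 L
Solute in mixture 2 = 31% of 8 L = 8*31/100 = 62/25 L
Total solute = 53/10 + 62/25 = 389/50 L
Total volume = 10 + 8 = 18 L
Final concentration = 389/50/18 * 100 = 43.22%

43.22


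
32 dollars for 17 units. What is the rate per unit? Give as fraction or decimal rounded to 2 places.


Total dollars = 32
Number of units = 17
Unit rate = 32 / 17
= 1.88 dollars per unit

1.88


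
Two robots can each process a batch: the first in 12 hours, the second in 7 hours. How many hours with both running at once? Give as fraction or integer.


Rate of A = 1/12 job per hour
Rate of B = 1/7 job per hour
Combined rate = 1/12 + 1/7
Find common denominator: (7 + 12)/(12*7) = 19/84
Combined rate = 19/84 job per hour
Time together = 1 / (19/84) = 84/19 hours

84/19


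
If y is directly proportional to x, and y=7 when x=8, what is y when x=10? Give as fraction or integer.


Direct proportion: y = kx
Find k: k = 7/8 = 7/8
Compute y at x=10: y = 7/8 * 10
y = 35/4

35/4


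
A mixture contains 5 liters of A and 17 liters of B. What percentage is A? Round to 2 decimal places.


Volume of A = 5 L
Volume of B = 17 L
Total volume = 5 + 17 = 22 L
Percentage of A = (5/22) * 100
= 22.73%

22.73


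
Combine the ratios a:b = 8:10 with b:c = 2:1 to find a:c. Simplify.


Given a:b = 8:10 and b:c = 2:1
Make b consistent. Multiply first ratio by 2: a:b = 16:20
Multiply second ratio by 10: b:c = 20:10
Now b = 20 in both, so a:b:c = 16:20:10
Therefore a:c = 16:10
Simplify by GCD: a:c = 8:5

8:5


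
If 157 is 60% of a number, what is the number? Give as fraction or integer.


Given: 157 is 60% of the whole
Set up: 157 = 60/100 * whole
whole = 157 * 100 / 60
whole = 15700 / 60
whole = 785/3

785/3


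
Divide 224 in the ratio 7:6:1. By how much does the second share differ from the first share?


Total parts = 7 + 6 + 1 = 14
Value per part = 224 / 14 = 16
Shares: 7*16=112, 6*16=96, 1*16=16
Second share = 96, first share = 112
Difference = |96 - 112| = 16

16


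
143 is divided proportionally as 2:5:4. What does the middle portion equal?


Ratio = 2:5:4
Total parts = 2 + 5 + 4 = 11
Value per part = 143 / 11 = 13
First share = 2 * 13 = 26
Middle share = 5 * 13 = 65
Third share = 4 * 13 = 52

65


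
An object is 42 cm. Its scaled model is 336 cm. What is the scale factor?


Original length = 42 cm
Scaled length = 336 cm
Scale factor = 336 / 42
= 8

8


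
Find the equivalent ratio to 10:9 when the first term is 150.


Original ratio: 10:9
First term target: 150
Scale factor = 150 / 10 = 15
Multiply second term: 9 * 15 = 135
Equivalent ratio = 150:135

150:135


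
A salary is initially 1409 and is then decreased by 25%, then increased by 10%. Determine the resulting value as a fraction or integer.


Start: 1409
Step 1: decrease by 25% => multiply by 75/100
  1409 * 75/100 = 4227/4
Step 2: increase by 10% => multiply by 110/100
  4227/4 * 110/100 = 46497/40
Final value = 46497/40

46497/40


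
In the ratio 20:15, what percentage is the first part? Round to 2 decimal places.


Total parts = 20 + 15 = 35
First part fraction = 20/35
Percentage = (20/35) * 100
= 0.571429 * 100
= 57.14%

57.14


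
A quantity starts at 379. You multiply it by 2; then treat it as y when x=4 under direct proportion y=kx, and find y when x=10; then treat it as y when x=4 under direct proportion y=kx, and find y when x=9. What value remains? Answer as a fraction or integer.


Start with 379.
Step 1: Multiply by 2: 379 * 2 = 758
Step 2: Direct prop: k = (758)/4; new y = k*10 = 758*10/4 = 1895
Step 3: Direct prop: k = (1895)/4; new y = k*9 = 1895*9/4 = 17055/4
Final result = 17055/4

17055/4


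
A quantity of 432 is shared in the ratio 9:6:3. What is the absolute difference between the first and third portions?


Total parts = 9 + 6 + 3 = 18
Value per part = 432 / 18 = 24
Shares: 9*24=216, 6*24=144, 3*24=72
First share = 216, third share = 72
Difference = |216 - 72| = 144

144


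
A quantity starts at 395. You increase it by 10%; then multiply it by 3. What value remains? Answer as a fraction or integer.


Start with 395.
Step 1: Increase by 10%: 395 * 110/100 = 869/2
Step 2: Multiply by 3: 869/2 * 3 = 2607/2
Final result = 2607/2

2607/2


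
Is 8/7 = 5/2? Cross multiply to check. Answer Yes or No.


Cross multiply to check 8/7 = 5/2
Left cross product: 8 * 2 = 16
Right cross product: 7 * 5 = 35
16 != 35
Not equal, so proportions differ => No

No


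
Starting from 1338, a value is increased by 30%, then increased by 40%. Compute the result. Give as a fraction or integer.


Start: 1338
Step 1: increase by 30% => multiply by 130/100
  1338 * 130/100 = 8697/5
Step 2: increase by 40% => multiply by 140/100
  8697/5 * 140/100 = 60879/25
Final value = 60879/25

60879/25


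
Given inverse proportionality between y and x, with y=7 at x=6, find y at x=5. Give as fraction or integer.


Inverse proportion: y = k/x
Find k: k = 6 * 7 = 42
Compute y at x=5: y = 42/5
y = 42/5

42/5


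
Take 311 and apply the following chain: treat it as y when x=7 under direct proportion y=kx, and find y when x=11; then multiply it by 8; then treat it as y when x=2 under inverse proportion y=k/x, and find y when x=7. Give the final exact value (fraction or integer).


Start with 311.
Step 1: Direct prop: k = (311)/7; new y = k*11 = 311*11/7 = 3421/7
Step 2: Multiply by 8: 3421/7 * 8 = 27368/7
Step 3: Inverse prop: k = (27368/7)*2; new y = k/7 = 27368/7*2/7 = 54736/49
Final result = 54736/49

54736/49


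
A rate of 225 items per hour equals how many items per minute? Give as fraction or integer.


Converting from per hour to per minute
Rate = 225 items per hour
Divide by 60: 225/60
= 15/4 items per minute

15/4


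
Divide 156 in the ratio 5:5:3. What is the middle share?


Ratio = 5:5:3
Total parts = 5 + 5 + 3 = 13
Value per part = 156 / 13 = 12
First share = 5 * 12 = 60
Middle share = 5 * 12 = 60
Third share = 3 * 12 = 36

60


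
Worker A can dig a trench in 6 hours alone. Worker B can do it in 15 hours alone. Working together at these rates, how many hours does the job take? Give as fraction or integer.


Rate of A = 1/6 job per hour
Rate of B = 1/15 job per hour
Combined rate = 1/6 + 1/15
Find common denominator: (15 + 6)/(6*15) = 21/90
Combined rate = 7/30 job per hour
Time together = 1 / (7/30) = 30/7 hours

30/7


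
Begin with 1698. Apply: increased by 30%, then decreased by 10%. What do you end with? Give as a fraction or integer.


Start: 1698
Step 1: increase by 30% => multiply by 130/100
  1698 * 130/100 = 11037/5
Step 2: decrease by 10% => multiply by 90/100
  11037/5 * 90/100 = 99333/50
Final value = 99333/50

99333/50


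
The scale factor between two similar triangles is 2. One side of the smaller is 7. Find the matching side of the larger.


Similar triangles have proportional sides
Scale factor = 2
Smaller side = 7
Corresponding larger side = 7 * 2
= 14

14


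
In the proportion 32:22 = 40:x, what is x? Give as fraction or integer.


Setting up: 32/22 = 40/x
Cross multiply: 32 * x = 22 * 40
32x = 880
x = 880/32
x = 55/2

55/2


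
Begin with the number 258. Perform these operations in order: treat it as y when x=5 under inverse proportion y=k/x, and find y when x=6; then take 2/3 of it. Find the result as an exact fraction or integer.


Start with 258.
Step 1: Inverse prop: k = (258)*5; new y = k/6 = 258*5/6 = 215
Step 2: Take 2/3: 215 * 2/3 = 430/3
Final result = 430/3

430/3


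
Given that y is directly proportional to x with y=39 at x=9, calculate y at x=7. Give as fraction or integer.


Direct proportion: y = kx
Find k: k = 39/9 = 13/3
Compute y at x=7: y = 13/3 * 7
y = 91/3

91/3


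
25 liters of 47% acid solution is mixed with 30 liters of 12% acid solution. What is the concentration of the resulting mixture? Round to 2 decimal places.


Solute in mixture 1 = 47% of 25 L = 25*47/100 = 47/4 L
Solute in mixture 2 = 12% of 30 L = 30*12/100 = 18/5 L
Total solute = 47/4 + 18/5 = 307/20 L
Total volume = 25 + 30 = 55 L
Final concentration = 307/20/55 * 100 = 27.91%

27.91


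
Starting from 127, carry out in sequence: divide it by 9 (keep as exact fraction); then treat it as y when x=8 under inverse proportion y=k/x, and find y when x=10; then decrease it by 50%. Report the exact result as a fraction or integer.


Start with 127.
Step 1: Divide by 9: 127 / 9 = 127/9
Step 2: Inverse prop: k = (127/9)*8; new y = k/10 = 127/9*8/10 = 508/45
Step 3: Decrease by 50%: 508/45 * 50/100 = 254/45
Final result = 254/45

254/45


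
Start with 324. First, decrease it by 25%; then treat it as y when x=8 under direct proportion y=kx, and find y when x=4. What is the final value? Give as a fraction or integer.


Start with 324.
Step 1: Decrease by 25%: 324 * 75/100 = 243
Step 2: Direct prop: k = (243)/8; new y = k*4 = 243*4/8 = 243/2
Final result = 243/2

243/2


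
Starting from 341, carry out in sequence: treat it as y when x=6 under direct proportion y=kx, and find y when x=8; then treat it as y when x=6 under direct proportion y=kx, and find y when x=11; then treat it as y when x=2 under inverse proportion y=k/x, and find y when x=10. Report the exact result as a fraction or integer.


Start with 341.
Step 1: Direct prop: k = (341)/6; new y = k*8 = 341*8/6 = 1364/3
Step 2: Direct prop: k = (1364/3)/6; new y = k*11 = 1364/3*11/6 = 7502/9
Step 3: Inverse prop: k = (7502/9)*2; new y = k/10 = 7502/9*2/10 = 7502/45
Final result = 7502/45

7502/45
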